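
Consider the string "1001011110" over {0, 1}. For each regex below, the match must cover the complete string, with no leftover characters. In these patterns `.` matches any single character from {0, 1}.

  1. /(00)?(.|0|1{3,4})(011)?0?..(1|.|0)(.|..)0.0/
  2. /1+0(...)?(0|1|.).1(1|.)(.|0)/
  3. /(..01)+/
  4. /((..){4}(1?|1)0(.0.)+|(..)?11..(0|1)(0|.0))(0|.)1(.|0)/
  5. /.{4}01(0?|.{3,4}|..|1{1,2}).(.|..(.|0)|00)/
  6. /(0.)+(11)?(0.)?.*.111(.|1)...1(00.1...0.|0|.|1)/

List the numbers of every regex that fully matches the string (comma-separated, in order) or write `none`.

2, 5

1 → no match
2 → match
3 → no match — must end with "01"
4 → no match
5 → match
6 → no match — must start with "0"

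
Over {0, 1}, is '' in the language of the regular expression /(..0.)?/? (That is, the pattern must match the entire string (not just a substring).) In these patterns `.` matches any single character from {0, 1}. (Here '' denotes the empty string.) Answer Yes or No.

Yes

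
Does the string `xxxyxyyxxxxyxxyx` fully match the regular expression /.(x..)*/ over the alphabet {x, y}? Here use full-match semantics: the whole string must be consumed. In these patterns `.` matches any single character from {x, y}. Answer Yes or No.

Yes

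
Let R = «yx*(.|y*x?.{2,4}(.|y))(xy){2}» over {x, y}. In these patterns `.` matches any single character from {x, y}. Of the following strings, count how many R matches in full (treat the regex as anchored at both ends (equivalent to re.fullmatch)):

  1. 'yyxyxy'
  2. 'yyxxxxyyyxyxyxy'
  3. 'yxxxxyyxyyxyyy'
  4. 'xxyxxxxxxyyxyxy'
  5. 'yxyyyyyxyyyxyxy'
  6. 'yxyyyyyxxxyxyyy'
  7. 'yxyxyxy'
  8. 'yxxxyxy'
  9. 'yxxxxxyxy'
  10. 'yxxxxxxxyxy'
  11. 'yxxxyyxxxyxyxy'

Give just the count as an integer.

1 → match
2 → no match
3 → no match — must end with 'xy'
4 → no match — must start with 'y'
5 → match
6 → no match — must end with 'xy'
7 → match
8 → match
9 → match
10 → match
11 → match
Total matched: 7

7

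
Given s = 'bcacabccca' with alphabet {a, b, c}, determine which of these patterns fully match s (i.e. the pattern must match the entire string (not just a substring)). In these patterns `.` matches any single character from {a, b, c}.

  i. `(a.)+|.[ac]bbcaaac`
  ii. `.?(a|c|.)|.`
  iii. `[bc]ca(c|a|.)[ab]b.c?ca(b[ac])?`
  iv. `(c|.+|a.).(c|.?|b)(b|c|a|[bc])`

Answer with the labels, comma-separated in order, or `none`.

i → no match
ii → no match
iii → match
iv → match

iii, iv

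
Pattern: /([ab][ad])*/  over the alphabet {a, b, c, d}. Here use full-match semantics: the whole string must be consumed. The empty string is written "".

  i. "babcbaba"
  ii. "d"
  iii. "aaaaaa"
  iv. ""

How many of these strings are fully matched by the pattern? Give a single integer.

2

i → no match
ii → no match
iii → match
iv → match
Total matched: 2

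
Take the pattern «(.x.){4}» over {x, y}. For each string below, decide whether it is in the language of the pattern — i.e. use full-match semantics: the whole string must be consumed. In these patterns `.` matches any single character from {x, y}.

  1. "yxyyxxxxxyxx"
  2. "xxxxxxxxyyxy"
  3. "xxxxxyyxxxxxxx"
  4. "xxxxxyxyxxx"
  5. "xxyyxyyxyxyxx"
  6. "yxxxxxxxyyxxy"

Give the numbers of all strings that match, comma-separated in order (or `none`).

1. "yxyyxxxxxyxx" → match
2. "xxxxxxxxyyxy" → match
3 → no match
4. "xxxxxyxyxxx" → no match
5 → no match
6 → no match

1, 2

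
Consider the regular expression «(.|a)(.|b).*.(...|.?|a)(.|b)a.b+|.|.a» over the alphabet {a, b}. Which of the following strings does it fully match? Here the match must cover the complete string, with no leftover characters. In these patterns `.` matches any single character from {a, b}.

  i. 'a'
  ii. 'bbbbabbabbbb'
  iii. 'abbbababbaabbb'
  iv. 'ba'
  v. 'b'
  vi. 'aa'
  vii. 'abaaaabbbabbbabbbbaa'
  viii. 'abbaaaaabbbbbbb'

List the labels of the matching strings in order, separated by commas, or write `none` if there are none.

i, ii, iii, iv, v, vi, viii

i → match
ii → match
iii → match
iv → match
v → match
vi → match
vii → no match
viii → match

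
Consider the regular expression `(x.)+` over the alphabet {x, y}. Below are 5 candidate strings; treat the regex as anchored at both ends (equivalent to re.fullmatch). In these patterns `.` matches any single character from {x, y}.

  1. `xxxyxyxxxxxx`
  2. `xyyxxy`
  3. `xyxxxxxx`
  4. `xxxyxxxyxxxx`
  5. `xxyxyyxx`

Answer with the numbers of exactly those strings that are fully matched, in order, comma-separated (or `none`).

1, 3, 4

1 → match
2 → no match
3 → match
4 → match
5 → no match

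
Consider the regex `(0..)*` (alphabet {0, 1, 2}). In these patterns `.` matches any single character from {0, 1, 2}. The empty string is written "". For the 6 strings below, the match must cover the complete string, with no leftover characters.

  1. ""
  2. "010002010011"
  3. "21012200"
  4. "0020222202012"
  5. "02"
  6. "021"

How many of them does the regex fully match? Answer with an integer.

1 → match
2 → match
3 → no match
4 → no match
5 → no match
6 → match
Total matched: 3

3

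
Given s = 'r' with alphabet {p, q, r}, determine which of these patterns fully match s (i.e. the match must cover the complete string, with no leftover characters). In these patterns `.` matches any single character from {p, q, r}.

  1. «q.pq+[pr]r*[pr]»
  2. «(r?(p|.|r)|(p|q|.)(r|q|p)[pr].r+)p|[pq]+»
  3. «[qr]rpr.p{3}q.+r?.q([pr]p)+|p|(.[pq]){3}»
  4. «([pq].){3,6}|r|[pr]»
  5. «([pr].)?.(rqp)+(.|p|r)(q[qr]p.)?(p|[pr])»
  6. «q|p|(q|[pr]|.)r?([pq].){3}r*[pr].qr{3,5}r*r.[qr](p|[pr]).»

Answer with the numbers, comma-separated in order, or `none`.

4

1 → no match — must start with 'q'
2 → no match
3 → no match
4 → match
5 → no match
6 → no match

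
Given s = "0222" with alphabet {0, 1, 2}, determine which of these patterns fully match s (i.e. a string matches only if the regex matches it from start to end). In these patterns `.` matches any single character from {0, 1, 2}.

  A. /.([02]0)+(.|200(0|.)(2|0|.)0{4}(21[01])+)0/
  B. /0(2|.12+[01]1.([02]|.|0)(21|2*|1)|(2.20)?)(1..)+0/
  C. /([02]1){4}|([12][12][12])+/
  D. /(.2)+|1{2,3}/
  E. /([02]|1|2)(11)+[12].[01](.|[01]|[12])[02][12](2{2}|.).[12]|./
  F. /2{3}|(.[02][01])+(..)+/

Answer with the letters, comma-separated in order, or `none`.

D

A → no match — must end with "0"
B → no match — must end with "0"
C → no match
D → match
E → no match
F → no match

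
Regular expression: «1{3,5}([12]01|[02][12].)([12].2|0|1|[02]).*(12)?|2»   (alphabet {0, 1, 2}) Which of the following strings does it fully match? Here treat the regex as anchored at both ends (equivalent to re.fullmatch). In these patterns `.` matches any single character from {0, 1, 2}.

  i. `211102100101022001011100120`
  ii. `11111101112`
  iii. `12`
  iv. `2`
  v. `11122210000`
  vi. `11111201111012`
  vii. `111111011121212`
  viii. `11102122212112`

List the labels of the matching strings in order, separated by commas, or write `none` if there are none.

i → no match
ii → match
iii → no match
iv → match
v → match
vi → match
vii → match
viii → match

ii, iv, v, vi, vii, viii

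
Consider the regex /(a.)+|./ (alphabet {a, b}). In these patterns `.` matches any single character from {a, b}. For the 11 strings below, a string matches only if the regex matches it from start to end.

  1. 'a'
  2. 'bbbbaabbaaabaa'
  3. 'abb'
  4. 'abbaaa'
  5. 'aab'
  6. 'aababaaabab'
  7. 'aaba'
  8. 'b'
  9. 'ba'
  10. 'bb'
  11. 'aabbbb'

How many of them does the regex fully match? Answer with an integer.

1 → match
2 → no match
3 → no match
4 → no match
5 → no match
6 → no match
7 → no match
8 → match
9 → no match
10 → no match
11 → no match
Total matched: 2

2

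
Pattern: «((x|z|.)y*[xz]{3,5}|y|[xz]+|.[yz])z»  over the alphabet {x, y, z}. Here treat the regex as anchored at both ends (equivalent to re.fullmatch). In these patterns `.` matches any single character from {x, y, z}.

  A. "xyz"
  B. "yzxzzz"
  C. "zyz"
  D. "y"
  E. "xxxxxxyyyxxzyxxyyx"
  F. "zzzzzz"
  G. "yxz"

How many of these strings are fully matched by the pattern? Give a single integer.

4

A → match
B → match
C → match
D → no match — must end with "z"
E → no match — must end with "z"
F → match
G → no match
Total matched: 4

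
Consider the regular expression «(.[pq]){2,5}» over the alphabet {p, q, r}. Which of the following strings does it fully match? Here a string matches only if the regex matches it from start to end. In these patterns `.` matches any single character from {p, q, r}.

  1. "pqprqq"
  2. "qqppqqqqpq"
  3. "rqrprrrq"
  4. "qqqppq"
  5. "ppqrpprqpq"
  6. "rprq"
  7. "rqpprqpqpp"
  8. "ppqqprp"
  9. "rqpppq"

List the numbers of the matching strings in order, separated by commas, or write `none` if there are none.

1 → no match
2 → match
3 → no match
4 → match
5 → no match
6 → match
7 → match
8 → no match
9 → match

2, 4, 6, 7, 9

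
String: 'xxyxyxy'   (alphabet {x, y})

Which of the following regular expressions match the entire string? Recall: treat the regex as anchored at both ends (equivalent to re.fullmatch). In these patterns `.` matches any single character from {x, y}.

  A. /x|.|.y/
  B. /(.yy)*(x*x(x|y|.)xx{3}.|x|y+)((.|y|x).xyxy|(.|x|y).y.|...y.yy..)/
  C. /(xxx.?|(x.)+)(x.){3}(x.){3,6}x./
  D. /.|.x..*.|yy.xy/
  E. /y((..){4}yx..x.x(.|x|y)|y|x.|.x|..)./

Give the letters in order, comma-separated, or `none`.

A → no match
B → match
C → no match
D → match
E → no match — must start with 'y'

B, D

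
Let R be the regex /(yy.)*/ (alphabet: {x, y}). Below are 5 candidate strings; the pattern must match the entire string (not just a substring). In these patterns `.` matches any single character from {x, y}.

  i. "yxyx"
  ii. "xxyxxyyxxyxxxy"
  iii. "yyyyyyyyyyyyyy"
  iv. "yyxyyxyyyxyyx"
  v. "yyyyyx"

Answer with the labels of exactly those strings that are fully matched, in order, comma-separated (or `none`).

v

i → no match
ii → no match
iii → no match
iv → no match
v → match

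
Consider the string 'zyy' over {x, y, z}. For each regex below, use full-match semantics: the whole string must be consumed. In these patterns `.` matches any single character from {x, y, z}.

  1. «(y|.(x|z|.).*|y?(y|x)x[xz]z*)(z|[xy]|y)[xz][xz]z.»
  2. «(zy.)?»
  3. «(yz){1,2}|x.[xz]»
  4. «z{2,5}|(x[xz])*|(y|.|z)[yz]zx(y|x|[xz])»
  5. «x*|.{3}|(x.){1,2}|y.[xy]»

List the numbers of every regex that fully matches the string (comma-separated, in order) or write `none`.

2, 5

1 → no match
2 → match
3 → no match
4 → no match
5 → match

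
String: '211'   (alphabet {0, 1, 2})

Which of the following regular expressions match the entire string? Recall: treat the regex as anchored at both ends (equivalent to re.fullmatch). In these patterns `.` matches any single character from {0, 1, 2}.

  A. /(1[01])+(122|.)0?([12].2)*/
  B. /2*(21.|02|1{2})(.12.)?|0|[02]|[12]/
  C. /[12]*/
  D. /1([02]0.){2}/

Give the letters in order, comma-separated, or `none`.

A → no match — must start with '1'
B → match
C → match
D → no match — must start with '1'

B, C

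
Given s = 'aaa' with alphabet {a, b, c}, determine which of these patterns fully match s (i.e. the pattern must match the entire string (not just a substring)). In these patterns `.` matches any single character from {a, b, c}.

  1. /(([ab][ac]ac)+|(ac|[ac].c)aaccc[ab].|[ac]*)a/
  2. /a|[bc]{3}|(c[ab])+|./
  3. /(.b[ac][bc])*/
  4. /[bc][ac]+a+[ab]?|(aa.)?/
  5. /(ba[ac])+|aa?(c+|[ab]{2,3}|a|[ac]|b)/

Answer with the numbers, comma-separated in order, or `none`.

1 → match
2 → no match
3 → no match
4 → match
5 → match

1, 4, 5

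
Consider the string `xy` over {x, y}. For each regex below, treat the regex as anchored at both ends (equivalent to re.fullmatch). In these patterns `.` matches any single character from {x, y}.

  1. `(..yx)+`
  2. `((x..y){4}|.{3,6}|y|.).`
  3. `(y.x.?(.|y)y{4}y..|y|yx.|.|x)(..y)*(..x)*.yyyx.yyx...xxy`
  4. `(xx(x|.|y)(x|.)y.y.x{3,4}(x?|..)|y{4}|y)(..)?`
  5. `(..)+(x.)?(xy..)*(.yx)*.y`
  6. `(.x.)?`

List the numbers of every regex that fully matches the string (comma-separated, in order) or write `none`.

2

1 → no match — must end with `yx`
2 → match
3 → no match — must end with `xxy`
4 → no match
5 → no match
6 → no match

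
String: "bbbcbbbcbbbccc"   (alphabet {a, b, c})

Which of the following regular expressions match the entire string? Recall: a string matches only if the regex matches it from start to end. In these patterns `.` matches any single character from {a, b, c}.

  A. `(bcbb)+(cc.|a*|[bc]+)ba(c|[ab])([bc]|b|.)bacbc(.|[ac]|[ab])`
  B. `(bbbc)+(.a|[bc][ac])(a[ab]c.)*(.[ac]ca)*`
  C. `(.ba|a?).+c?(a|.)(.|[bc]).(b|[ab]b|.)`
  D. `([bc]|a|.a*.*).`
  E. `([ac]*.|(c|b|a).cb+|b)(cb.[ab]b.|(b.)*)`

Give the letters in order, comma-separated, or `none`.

B, C, D

A → no match — must start with "bcbb"
B → match
C → match
D → match
E → no match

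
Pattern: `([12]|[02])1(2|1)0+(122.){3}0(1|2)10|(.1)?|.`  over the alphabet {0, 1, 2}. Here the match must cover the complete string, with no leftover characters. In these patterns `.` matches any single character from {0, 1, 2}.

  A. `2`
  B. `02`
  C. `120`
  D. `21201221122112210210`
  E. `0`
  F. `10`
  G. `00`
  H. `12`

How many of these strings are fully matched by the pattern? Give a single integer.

3

A → match
B → no match
C → no match
D → match
E → match
F → no match
G → no match
H → no match
Total matched: 3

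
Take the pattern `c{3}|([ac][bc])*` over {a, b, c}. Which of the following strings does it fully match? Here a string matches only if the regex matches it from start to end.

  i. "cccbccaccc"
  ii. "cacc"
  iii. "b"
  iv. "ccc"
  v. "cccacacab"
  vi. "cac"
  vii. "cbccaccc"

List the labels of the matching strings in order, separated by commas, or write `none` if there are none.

i, iv, vii

i. "cccbccaccc" → match
ii. "cacc" → no match
iii. "b" → no match
iv. "ccc" → match
v. "cccacacab" → no match
vi. "cac" → no match
vii. "cbccaccc" → match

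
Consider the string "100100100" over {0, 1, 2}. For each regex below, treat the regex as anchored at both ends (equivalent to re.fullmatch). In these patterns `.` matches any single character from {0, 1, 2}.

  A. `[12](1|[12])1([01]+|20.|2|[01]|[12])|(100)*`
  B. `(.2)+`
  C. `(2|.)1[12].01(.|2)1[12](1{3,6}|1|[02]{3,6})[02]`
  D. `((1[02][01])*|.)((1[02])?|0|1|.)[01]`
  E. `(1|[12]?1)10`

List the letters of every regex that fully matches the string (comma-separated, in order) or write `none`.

A, D

A → match
B → no match — must end with "2"
C → no match
D → match
E → no match — must end with "110"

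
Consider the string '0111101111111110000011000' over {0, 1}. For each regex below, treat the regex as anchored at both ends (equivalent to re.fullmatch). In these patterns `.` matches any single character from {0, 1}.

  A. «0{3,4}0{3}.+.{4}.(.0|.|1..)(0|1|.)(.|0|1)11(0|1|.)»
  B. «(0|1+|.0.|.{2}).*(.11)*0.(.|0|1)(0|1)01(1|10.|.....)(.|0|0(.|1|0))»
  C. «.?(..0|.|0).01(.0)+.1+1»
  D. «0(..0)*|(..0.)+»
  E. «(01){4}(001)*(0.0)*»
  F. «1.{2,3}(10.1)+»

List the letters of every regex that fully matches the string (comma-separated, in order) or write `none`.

A → no match
B → match
C → no match — must end with '11'
D → no match
E → no match
F → no match — must start with '1'

B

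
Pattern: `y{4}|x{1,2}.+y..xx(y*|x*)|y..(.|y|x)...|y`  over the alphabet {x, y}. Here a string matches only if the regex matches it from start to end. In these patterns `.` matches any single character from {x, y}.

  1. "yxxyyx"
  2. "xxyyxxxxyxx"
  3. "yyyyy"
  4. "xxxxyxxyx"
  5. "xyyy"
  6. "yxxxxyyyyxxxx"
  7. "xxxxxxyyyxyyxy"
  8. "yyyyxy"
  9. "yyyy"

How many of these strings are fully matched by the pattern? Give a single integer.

1. "yxxyyx" → no match
2. "xxyyxxxxyxx" → no match
3. "yyyyy" → no match
4. "xxxxyxxyx" → no match
5. "xyyy" → no match
6 → no match
7 → no match
8. "yyyyxy" → no match
9. "yyyy" → match
Total matched: 1

1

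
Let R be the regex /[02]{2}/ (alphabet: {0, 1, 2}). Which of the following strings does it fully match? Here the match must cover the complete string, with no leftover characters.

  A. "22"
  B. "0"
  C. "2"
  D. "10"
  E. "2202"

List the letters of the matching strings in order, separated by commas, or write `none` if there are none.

A → match
B → no match
C → no match
D → no match
E → no match

A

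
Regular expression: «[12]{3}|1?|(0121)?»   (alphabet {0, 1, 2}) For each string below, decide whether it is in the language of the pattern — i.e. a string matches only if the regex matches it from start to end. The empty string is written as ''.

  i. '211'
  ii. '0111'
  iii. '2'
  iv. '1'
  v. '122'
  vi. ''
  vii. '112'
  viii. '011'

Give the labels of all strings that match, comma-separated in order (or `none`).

i, iv, v, vi, vii

i → match
ii → no match
iii → no match
iv → match
v → match
vi → match
vii → match
viii → no match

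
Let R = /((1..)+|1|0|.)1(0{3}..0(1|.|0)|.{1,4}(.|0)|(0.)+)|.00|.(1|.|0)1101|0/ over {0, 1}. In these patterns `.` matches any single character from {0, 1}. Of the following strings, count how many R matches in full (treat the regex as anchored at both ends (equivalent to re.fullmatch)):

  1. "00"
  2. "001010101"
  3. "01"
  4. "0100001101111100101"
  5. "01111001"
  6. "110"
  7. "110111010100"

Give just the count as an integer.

0

1 → no match
2 → no match
3 → no match
4 → no match
5 → no match
6 → no match
7 → no match
Total matched: 0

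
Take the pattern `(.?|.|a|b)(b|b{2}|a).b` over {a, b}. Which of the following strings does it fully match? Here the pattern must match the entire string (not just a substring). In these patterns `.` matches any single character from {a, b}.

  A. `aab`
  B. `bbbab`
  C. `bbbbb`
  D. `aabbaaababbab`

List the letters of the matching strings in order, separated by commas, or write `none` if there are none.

A, B, C

A → match
B → match
C → match
D → no match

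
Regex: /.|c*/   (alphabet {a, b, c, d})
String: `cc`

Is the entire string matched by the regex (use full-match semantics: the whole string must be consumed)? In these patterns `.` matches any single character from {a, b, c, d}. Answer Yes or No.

Yes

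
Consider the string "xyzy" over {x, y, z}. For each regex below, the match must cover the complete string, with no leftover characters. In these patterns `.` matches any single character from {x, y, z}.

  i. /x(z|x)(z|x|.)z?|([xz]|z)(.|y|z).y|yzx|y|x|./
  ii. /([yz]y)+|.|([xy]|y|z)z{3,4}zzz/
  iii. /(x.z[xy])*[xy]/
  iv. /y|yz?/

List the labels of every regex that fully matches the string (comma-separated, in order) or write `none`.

i → match
ii → no match
iii → no match
iv → no match — must start with "y"

i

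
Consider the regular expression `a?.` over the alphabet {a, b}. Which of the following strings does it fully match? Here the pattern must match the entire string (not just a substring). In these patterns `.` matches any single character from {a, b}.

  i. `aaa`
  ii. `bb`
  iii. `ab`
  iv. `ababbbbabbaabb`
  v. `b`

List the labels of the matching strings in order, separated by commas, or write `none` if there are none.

i. `aaa` → no match
ii. `bb` → no match
iii. `ab` → match
iv → no match
v. `b` → match

iii, v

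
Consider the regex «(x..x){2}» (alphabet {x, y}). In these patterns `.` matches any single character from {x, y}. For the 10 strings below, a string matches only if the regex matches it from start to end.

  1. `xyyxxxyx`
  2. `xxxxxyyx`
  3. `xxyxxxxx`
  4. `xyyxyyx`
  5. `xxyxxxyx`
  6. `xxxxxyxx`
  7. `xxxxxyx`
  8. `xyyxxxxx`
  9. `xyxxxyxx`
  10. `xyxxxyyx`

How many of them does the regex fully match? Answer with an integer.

1. `xyyxxxyx` → match
2. `xxxxxyyx` → match
3. `xxyxxxxx` → match
4. `xyyxyyx` → no match
5. `xxyxxxyx` → match
6. `xxxxxyxx` → match
7. `xxxxxyx` → no match
8. `xyyxxxxx` → match
9. `xyxxxyxx` → match
10. `xyxxxyyx` → match
Total matched: 8

8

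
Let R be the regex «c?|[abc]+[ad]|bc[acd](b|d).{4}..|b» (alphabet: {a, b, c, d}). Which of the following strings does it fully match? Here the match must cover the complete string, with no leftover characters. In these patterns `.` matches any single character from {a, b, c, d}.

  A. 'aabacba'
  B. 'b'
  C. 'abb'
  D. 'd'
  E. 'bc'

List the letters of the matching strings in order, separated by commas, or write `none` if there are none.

A. 'aabacba' → match
B. 'b' → match
C. 'abb' → no match
D. 'd' → no match
E. 'bc' → no match

A, B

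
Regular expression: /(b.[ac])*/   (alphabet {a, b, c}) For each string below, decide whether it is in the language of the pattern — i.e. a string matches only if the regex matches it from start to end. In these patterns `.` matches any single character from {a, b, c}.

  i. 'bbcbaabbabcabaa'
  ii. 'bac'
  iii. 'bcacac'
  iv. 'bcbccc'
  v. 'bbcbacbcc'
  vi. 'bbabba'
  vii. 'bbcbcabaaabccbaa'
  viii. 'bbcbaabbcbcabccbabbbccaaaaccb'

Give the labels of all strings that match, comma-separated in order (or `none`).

i, ii, v, vi

i → match
ii → match
iii → no match
iv → no match
v → match
vi → match
vii → no match
viii → no match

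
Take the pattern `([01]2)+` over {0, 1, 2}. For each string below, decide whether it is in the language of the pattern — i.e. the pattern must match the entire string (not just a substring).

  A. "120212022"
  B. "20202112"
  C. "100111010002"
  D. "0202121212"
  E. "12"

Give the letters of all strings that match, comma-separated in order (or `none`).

D, E

A → no match
B → no match
C → no match
D → match
E → match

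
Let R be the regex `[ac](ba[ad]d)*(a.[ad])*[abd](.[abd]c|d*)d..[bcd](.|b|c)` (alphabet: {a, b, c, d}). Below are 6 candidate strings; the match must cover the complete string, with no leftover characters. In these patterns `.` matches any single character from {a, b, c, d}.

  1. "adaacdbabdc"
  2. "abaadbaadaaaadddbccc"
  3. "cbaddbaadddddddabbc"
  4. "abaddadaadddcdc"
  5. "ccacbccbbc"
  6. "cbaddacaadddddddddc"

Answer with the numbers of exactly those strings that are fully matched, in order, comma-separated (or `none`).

1. "adaacdbabdc" → no match
2 → match
3 → match
4 → match
5. "ccacbccbbc" → no match
6 → match

2, 3, 4, 6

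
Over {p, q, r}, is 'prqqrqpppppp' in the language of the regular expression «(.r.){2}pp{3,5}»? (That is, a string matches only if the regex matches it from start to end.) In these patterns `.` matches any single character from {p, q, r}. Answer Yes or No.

Yes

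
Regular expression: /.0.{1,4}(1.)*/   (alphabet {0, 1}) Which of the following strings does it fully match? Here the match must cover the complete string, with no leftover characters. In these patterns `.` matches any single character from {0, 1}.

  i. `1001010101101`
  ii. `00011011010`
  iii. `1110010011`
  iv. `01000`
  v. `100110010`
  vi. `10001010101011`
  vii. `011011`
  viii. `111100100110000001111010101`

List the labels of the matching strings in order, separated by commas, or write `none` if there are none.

i → no match
ii → no match
iii → no match
iv → no match
v → no match
vi → match
vii → no match
viii → no match

vi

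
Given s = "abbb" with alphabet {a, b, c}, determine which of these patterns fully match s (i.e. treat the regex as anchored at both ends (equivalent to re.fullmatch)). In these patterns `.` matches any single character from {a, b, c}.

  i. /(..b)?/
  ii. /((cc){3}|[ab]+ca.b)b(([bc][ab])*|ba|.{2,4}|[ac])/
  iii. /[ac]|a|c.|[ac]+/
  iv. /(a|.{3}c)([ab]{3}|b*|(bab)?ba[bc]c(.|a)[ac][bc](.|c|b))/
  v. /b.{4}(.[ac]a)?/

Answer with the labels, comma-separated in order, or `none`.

i → no match
ii → no match
iii → no match
iv → match
v → no match — must start with "b"

iv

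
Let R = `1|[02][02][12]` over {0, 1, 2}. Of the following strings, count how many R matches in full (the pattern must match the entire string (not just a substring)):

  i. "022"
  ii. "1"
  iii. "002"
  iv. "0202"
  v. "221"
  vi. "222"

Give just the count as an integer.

5

i → match
ii → match
iii → match
iv → no match
v → match
vi → match
Total matched: 5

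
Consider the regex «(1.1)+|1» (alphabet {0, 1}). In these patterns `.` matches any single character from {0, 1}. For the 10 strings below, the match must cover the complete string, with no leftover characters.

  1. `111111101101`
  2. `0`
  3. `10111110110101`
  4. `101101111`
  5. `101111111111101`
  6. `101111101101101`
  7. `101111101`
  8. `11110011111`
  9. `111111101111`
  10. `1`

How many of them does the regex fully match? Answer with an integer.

1 → match
2 → no match — must start with `1`
3 → no match
4 → match
5 → match
6 → match
7 → match
8 → no match
9 → match
10 → match
Total matched: 7

7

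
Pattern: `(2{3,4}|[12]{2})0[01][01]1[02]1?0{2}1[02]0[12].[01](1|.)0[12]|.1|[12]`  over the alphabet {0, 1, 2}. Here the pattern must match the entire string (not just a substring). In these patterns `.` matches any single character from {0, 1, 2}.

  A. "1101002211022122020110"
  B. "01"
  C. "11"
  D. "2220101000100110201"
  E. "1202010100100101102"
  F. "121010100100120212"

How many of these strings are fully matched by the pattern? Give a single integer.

A → no match
B → match
C → match
D → match
E → no match
F → no match
Total matched: 3

3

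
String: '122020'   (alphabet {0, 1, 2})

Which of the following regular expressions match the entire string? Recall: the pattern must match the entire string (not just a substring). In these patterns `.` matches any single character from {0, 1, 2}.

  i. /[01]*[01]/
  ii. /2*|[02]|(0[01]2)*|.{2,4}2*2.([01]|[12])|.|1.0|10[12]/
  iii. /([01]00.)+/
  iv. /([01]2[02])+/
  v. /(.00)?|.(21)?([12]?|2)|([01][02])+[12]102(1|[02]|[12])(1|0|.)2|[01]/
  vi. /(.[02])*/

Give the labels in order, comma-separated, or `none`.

i → no match
ii → no match
iii → no match
iv → match
v → no match
vi → match

iv, vi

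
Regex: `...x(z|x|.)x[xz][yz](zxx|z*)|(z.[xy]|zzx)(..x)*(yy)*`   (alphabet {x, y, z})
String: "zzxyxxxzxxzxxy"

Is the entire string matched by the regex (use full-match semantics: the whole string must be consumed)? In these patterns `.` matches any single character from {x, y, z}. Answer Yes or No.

No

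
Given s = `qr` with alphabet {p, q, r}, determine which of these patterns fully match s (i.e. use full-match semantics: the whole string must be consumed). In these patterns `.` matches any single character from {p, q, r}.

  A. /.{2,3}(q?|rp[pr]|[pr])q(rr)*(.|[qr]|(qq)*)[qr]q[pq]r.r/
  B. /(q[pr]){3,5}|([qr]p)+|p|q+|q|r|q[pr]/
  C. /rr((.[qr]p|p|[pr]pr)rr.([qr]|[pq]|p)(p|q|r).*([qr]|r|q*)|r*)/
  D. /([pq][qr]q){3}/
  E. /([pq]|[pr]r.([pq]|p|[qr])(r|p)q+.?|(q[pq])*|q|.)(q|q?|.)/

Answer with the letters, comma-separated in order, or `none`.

B, E

A → no match
B → match
C → no match — must start with `rr`
D → no match — must end with `q`
E → match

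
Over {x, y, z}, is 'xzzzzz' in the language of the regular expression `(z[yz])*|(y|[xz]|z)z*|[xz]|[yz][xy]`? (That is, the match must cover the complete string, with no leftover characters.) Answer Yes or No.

Yes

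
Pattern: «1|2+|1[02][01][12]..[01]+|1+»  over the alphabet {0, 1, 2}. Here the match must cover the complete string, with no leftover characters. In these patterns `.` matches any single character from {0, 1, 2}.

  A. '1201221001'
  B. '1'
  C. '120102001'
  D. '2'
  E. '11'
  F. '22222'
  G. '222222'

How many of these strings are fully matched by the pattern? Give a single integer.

7

A → match
B → match
C → match
D → match
E → match
F → match
G → match
Total matched: 7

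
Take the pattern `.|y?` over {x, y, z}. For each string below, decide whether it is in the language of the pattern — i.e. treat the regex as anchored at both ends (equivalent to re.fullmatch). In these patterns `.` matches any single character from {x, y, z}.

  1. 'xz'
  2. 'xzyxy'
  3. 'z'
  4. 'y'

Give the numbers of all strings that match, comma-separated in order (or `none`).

1 → no match
2 → no match
3 → match
4 → match

3, 4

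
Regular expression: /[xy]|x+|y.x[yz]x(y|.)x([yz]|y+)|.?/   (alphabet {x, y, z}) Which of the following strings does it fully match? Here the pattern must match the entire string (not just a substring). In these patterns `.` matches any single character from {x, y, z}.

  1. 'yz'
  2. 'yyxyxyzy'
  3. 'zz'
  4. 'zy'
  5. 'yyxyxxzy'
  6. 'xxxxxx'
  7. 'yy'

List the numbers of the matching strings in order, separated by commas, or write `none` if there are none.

6

1. 'yz' → no match
2. 'yyxyxyzy' → no match
3. 'zz' → no match
4. 'zy' → no match
5. 'yyxyxxzy' → no match
6. 'xxxxxx' → match
7. 'yy' → no match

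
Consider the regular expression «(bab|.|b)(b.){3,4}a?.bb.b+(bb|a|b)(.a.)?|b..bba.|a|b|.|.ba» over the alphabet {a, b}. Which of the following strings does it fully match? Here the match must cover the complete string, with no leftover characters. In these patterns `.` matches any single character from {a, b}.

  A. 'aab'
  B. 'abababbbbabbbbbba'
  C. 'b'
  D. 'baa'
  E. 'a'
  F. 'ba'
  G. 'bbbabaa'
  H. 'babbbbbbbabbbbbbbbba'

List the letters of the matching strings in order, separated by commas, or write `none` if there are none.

B, C, E, H

A → no match
B → match
C → match
D → no match
E → match
F → no match
G → no match
H → match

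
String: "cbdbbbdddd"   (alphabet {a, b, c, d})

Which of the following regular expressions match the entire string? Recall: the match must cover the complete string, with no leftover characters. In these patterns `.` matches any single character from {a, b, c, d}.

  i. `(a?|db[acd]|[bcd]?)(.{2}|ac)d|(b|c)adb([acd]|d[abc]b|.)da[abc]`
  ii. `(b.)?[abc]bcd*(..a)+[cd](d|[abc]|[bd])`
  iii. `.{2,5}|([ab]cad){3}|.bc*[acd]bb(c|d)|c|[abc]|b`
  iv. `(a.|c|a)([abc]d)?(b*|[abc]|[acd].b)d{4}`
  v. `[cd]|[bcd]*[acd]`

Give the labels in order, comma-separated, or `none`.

iv, v

i → no match
ii → no match
iii → no match
iv → match
v → match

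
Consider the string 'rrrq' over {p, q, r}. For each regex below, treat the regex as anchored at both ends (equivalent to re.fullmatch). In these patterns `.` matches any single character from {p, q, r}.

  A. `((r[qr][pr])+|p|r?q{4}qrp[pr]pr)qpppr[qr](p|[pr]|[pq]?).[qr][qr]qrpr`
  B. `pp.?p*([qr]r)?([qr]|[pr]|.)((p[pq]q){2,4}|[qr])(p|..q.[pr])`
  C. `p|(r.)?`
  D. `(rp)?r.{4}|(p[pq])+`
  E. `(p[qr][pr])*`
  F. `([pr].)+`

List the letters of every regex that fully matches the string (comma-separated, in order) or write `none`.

A → no match — must end with 'qrpr'
B → no match — must start with 'pp'
C → no match
D → no match
E → no match
F → match

F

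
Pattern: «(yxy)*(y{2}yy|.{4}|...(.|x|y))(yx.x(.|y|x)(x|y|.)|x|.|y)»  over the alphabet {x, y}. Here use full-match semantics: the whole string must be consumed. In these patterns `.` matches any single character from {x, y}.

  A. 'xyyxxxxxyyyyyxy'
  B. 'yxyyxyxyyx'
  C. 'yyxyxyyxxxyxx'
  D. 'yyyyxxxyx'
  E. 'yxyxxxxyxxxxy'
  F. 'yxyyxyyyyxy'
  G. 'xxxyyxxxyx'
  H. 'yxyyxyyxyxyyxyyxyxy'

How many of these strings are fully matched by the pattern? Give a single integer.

A → no match
B → no match
C → no match
D → no match
E → match
F → match
G → match
H → no match
Total matched: 3

3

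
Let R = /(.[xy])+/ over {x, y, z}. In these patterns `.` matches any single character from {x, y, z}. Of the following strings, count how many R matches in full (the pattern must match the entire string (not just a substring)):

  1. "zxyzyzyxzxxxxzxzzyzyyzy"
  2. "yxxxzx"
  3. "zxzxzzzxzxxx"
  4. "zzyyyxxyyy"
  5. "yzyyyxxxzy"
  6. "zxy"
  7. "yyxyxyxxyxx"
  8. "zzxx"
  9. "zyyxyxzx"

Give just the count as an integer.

2

1 → no match
2. "yxxxzx" → match
3. "zxzxzzzxzxxx" → no match
4. "zzyyyxxyyy" → no match
5. "yzyyyxxxzy" → no match
6. "zxy" → no match
7. "yyxyxyxxyxx" → no match
8. "zzxx" → no match
9. "zyyxyxzx" → match
Total matched: 2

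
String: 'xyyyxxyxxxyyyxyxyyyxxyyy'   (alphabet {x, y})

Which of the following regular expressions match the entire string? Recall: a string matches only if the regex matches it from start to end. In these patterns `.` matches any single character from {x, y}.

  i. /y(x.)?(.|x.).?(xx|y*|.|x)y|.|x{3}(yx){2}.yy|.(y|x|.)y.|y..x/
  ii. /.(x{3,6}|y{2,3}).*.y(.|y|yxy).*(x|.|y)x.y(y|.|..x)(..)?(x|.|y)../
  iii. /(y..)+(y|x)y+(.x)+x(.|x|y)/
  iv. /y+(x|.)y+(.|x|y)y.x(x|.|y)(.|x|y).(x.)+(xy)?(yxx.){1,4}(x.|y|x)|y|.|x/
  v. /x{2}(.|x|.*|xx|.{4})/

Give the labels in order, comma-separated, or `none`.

i → no match
ii → match
iii → no match — must start with 'y'
iv → no match
v → no match

ii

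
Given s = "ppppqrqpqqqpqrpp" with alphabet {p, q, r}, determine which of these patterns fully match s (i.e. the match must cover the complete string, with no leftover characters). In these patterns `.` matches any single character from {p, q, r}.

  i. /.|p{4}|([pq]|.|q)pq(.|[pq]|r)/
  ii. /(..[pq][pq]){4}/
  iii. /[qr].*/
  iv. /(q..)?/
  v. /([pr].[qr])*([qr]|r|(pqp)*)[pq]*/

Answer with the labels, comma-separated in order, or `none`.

ii

i → no match
ii → match
iii → no match
iv → no match
v → no match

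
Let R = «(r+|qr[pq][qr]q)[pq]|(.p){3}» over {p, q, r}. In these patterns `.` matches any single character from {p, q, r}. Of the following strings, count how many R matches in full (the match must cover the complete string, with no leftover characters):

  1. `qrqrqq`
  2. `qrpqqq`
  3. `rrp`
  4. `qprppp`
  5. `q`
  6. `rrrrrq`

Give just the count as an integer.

5

1 → match
2 → match
3 → match
4 → match
5 → no match
6 → match
Total matched: 5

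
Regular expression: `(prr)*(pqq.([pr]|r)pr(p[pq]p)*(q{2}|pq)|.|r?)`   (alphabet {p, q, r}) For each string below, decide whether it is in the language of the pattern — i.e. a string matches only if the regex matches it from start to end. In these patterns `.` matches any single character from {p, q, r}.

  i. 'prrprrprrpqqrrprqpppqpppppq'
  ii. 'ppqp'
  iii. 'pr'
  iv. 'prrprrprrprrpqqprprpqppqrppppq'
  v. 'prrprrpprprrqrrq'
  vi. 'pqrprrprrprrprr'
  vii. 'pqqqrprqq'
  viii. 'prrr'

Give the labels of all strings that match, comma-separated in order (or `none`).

i → no match
ii → no match
iii → no match
iv → no match
v → no match
vi → no match
vii → match
viii → match

vii, viii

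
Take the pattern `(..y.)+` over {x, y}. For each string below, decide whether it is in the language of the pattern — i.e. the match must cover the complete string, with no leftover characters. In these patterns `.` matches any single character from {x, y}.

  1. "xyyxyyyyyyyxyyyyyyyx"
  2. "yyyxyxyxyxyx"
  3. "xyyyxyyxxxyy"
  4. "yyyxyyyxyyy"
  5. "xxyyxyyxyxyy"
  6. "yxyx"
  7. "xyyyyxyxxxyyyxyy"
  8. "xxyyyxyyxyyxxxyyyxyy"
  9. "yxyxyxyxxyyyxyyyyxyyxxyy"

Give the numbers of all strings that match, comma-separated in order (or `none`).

1 → match
2 → match
3 → match
4 → no match
5 → match
6 → match
7 → match
8 → match
9 → match

1, 2, 3, 5, 6, 7, 8, 9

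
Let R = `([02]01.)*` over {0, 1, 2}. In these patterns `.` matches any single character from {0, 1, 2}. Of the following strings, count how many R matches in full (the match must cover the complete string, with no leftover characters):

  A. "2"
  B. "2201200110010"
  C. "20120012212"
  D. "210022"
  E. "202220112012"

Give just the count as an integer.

A. "2" → no match
B → no match
C. "20120012212" → no match
D. "210022" → no match
E. "202220112012" → no match
Total matched: 0

0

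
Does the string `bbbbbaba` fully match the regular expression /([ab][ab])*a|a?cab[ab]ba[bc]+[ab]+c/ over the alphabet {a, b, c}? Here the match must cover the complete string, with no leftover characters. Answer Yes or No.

No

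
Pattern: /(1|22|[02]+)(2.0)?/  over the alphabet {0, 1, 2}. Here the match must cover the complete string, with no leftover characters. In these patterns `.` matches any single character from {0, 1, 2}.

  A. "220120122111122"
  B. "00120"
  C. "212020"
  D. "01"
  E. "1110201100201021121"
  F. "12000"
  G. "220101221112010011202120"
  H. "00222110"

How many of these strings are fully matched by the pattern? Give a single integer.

0

A → no match
B. "00120" → no match
C. "212020" → no match
D. "01" → no match
E → no match
F. "12000" → no match
G → no match
H. "00222110" → no match
Total matched: 0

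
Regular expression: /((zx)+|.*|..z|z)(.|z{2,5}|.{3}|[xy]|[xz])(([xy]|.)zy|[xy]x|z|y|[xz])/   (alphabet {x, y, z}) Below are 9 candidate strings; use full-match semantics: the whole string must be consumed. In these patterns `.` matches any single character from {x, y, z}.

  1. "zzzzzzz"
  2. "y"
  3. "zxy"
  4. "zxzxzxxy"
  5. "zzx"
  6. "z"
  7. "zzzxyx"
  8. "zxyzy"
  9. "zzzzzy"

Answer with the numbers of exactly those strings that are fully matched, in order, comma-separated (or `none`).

1, 3, 4, 5, 7, 8, 9

1. "zzzzzzz" → match
2. "y" → no match
3. "zxy" → match
4. "zxzxzxxy" → match
5. "zzx" → match
6. "z" → no match
7. "zzzxyx" → match
8. "zxyzy" → match
9. "zzzzzy" → match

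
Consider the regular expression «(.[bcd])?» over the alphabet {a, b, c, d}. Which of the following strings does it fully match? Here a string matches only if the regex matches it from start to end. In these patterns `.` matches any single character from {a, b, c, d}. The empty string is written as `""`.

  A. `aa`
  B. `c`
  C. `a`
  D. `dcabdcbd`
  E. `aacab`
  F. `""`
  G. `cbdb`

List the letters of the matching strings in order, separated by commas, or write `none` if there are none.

A → no match
B → no match
C → no match
D → no match
E → no match
F → match
G → no match

F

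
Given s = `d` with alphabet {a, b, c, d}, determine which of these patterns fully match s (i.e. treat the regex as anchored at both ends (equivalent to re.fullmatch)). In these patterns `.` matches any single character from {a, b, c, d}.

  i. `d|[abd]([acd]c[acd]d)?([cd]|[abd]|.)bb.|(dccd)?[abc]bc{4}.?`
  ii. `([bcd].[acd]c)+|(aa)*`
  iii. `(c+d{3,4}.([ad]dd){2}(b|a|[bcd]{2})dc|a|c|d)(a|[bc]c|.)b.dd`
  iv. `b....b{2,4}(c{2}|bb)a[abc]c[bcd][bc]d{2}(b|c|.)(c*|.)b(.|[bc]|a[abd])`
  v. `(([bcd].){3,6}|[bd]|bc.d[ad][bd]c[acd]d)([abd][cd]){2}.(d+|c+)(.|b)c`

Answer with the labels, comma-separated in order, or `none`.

i

i → match
ii → no match
iii → no match — must end with `dd`
iv → no match — must start with `b`
v → no match — must end with `c`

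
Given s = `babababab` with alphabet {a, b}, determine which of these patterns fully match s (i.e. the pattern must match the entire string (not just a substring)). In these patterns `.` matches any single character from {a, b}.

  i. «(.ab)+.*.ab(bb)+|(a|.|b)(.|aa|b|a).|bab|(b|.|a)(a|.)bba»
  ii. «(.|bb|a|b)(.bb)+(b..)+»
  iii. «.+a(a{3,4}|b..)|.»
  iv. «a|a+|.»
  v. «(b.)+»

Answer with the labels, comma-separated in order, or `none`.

i → no match
ii → no match
iii → match
iv → no match
v → no match

iii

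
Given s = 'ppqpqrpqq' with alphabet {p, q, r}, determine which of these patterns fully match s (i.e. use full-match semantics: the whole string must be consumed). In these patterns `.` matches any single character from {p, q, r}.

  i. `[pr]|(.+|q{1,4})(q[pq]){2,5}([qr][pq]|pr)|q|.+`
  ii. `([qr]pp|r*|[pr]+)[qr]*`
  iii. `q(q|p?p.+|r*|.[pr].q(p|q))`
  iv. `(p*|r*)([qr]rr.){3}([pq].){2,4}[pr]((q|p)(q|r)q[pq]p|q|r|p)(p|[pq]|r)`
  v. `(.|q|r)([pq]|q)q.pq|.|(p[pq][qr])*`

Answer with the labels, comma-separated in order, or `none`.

i → match
ii → no match
iii → no match — must start with 'q'
iv → no match
v → match

i, v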